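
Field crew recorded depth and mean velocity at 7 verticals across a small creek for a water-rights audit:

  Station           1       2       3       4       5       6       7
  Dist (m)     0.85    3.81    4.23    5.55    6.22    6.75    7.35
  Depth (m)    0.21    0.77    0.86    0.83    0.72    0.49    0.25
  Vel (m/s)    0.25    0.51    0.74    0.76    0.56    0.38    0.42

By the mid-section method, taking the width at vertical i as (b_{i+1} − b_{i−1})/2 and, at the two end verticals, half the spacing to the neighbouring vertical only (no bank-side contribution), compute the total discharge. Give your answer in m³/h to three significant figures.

w_1 = (3.81 − 0.85)/2 = 1.48 m; q_1 = 0.25 × 0.21 × 1.48 = 0.07770 m³/s
w_2 = (4.23 − 0.85)/2 = 1.69 m; q_2 = 0.51 × 0.77 × 1.69 = 0.6637 m³/s
w_3 = (5.55 − 3.81)/2 = 0.87 m; q_3 = 0.74 × 0.86 × 0.87 = 0.5537 m³/s
w_4 = (6.22 − 4.23)/2 = 0.995 m; q_4 = 0.76 × 0.83 × 0.995 = 0.6276 m³/s
w_5 = (6.75 − 5.55)/2 = 0.6 m; q_5 = 0.56 × 0.72 × 0.6 = 0.2419 m³/s
w_6 = (7.35 − 6.22)/2 = 0.565 m; q_6 = 0.38 × 0.49 × 0.565 = 0.1052 m³/s
w_7 = (7.35 − 6.75)/2 = 0.3 m; q_7 = 0.42 × 0.25 × 0.3 = 0.03150 m³/s
Q = Σ qᵢ = 2.301 m³/s
= 2.301 × 3600 = 8285 m³/h

8280 m³/h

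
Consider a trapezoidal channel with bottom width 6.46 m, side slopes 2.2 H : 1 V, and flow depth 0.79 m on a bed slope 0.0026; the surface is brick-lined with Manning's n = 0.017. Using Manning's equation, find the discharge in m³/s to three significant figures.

14.3 m³/s

A = (b + z·y)·y = (6.46 + 2.2×0.79)×0.79 = 6.476 m²
P = b + 2y√(1+z²) = 6.46 + 2×0.79×√(1+2.2²) = 10.28 m
R = A/P = 6.476/10.28 = 0.6301 m
Q = (1/n)·A·R^(2/3)·S^(1/2) = (1/0.017) × 6.476 × 0.6301^(2/3) × 0.0026^(1/2) = 14.28 m³/s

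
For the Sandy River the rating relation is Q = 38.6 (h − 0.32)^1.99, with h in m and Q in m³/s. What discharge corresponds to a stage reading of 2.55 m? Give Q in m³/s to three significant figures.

190 m³/s

Q = 38.6 × (2.55 − 0.32)^1.99 = 38.6 × 2.23^1.99 = 190.4 m³/s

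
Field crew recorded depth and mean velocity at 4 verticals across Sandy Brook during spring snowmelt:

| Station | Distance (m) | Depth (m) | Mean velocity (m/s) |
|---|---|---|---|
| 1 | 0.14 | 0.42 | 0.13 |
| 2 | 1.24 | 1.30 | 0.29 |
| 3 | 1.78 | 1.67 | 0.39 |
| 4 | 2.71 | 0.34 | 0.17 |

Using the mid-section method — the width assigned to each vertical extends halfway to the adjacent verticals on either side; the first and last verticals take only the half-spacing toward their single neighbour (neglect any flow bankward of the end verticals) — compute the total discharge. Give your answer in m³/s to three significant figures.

0.845 m³/s

w_1 = (1.24 − 0.14)/2 = 0.55 m; q_1 = 0.13 × 0.42 × 0.55 = 0.03003 m³/s
w_2 = (1.78 − 0.14)/2 = 0.82 m; q_2 = 0.29 × 1.30 × 0.82 = 0.3091 m³/s
w_3 = (2.71 − 1.24)/2 = 0.735 m; q_3 = 0.39 × 1.67 × 0.735 = 0.4787 m³/s
w_4 = (2.71 − 1.78)/2 = 0.465 m; q_4 = 0.17 × 0.34 × 0.465 = 0.02688 m³/s
Q = Σ qᵢ = 0.8448 m³/s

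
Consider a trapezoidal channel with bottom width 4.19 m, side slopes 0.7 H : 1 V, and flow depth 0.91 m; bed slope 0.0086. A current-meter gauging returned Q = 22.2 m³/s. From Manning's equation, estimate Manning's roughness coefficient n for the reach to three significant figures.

0.0143

A = (b + z·y)·y = (4.19 + 0.7×0.91)×0.91 = 4.393 m²
P = b + 2y√(1+z²) = 4.19 + 2×0.91×√(1+0.7²) = 6.412 m
R = A/P = 4.393/6.412 = 0.6851 m
n = (1/Q)·A·R^(2/3)·S^(1/2) = (1/22.2) × 4.393 × 0.7771 × 0.09274 = 0.01426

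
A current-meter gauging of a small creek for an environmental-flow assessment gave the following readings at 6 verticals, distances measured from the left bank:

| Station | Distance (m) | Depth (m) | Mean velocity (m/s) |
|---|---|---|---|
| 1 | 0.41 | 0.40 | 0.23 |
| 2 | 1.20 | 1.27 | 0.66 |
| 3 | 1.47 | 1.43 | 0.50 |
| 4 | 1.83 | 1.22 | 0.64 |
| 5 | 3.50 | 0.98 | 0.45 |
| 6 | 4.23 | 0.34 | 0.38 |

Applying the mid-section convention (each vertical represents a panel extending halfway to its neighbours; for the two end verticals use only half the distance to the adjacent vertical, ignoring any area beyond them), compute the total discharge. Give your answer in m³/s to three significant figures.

w_1 = (1.20 − 0.41)/2 = 0.395 m; q_1 = 0.23 × 0.40 × 0.395 = 0.03634 m³/s
w_2 = (1.47 − 0.41)/2 = 0.53 m; q_2 = 0.66 × 1.27 × 0.53 = 0.4442 m³/s
w_3 = (1.83 − 1.20)/2 = 0.315 m; q_3 = 0.50 × 1.43 × 0.315 = 0.2252 m³/s
w_4 = (3.50 − 1.47)/2 = 1.015 m; q_4 = 0.64 × 1.22 × 1.015 = 0.7925 m³/s
w_5 = (4.23 − 1.83)/2 = 1.2 m; q_5 = 0.45 × 0.98 × 1.2 = 0.5292 m³/s
w_6 = (4.23 − 3.50)/2 = 0.365 m; q_6 = 0.38 × 0.34 × 0.365 = 0.04716 m³/s
Q = Σ qᵢ = 2.075 m³/s

2.07 m³/s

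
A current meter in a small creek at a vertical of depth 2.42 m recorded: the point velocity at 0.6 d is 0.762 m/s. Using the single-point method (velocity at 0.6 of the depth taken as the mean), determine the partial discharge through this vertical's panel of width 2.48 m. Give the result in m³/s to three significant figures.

v̄ = v₀.₆ = 0.762 m/s
q = v̄ × d × w = 0.7620 × 2.42 × 2.48 = 4.573 m³/s

4.57 m³/s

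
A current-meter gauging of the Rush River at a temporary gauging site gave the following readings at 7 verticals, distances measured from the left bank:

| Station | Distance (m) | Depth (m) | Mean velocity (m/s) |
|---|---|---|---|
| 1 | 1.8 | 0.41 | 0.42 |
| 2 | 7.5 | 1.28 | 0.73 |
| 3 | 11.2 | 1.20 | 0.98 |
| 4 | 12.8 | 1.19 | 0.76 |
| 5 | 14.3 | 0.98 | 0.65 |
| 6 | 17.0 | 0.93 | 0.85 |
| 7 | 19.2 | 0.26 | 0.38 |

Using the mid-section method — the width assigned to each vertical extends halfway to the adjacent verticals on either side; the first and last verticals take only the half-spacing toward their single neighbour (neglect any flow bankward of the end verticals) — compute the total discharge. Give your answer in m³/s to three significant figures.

12.8 m³/s

w_1 = (7.5 − 1.8)/2 = 2.85 m; q_1 = 0.42 × 0.41 × 2.85 = 0.4908 m³/s
w_2 = (11.2 − 1.8)/2 = 4.7 m; q_2 = 0.73 × 1.28 × 4.7 = 4.392 m³/s
w_3 = (12.8 − 7.5)/2 = 2.65 m; q_3 = 0.98 × 1.20 × 2.65 = 3.116 m³/s
w_4 = (14.3 − 11.2)/2 = 1.55 m; q_4 = 0.76 × 1.19 × 1.55 = 1.402 m³/s
w_5 = (17.0 − 12.8)/2 = 2.1 m; q_5 = 0.65 × 0.98 × 2.1 = 1.338 m³/s
w_6 = (19.2 − 14.3)/2 = 2.45 m; q_6 = 0.85 × 0.93 × 2.45 = 1.937 m³/s
w_7 = (19.2 − 17.0)/2 = 1.1 m; q_7 = 0.38 × 0.26 × 1.1 = 0.1087 m³/s
Q = Σ qᵢ = 12.78 m³/s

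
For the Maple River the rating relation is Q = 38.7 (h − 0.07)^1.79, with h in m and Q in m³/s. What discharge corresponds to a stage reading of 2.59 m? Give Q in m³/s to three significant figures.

Q = 38.7 × (2.59 − 0.07)^1.79 = 38.7 × 2.52^1.79 = 202.4 m³/s

202 m³/s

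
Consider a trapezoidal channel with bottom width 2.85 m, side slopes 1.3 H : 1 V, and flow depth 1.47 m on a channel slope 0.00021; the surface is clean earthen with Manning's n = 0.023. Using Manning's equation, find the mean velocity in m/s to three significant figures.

A = (b + z·y)·y = (2.85 + 1.3×1.47)×1.47 = 6.999 m²
P = b + 2y√(1+z²) = 2.85 + 2×1.47×√(1+1.3²) = 7.672 m
R = A/P = 6.999/7.672 = 0.9122 m
Q = (1/n)·A·R^(2/3)·S^(1/2) = (1/0.023) × 6.999 × 0.9122^(2/3) × 0.00021^(1/2) = 4.148 m³/s
V = Q/A = 4.148/6.999 = 0.5926 m/s

0.593 m/s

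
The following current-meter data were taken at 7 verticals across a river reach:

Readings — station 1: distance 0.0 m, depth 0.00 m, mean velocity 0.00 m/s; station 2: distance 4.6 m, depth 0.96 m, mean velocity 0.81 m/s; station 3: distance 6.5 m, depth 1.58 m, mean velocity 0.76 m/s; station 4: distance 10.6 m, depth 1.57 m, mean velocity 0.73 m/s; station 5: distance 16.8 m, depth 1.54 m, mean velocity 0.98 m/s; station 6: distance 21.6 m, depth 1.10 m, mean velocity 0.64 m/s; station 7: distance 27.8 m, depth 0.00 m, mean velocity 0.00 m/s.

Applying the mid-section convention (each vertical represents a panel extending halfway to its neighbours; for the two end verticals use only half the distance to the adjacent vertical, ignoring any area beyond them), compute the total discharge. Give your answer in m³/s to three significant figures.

w_2 = (6.5 − 0.0)/2 = 3.25 m; q_2 = 0.81 × 0.96 × 3.25 = 2.527 m³/s
w_3 = (10.6 − 4.6)/2 = 3 m; q_3 = 0.76 × 1.58 × 3 = 3.602 m³/s
w_4 = (16.8 − 6.5)/2 = 5.15 m; q_4 = 0.73 × 1.57 × 5.15 = 5.902 m³/s
w_5 = (21.6 − 10.6)/2 = 5.5 m; q_5 = 0.98 × 1.54 × 5.5 = 8.301 m³/s
w_6 = (27.8 − 16.8)/2 = 5.5 m; q_6 = 0.64 × 1.10 × 5.5 = 3.872 m³/s
Stations 1, 7 contribute zero (depth or velocity is 0).
Q = Σ qᵢ = 24.20 m³/s

24.2 m³/s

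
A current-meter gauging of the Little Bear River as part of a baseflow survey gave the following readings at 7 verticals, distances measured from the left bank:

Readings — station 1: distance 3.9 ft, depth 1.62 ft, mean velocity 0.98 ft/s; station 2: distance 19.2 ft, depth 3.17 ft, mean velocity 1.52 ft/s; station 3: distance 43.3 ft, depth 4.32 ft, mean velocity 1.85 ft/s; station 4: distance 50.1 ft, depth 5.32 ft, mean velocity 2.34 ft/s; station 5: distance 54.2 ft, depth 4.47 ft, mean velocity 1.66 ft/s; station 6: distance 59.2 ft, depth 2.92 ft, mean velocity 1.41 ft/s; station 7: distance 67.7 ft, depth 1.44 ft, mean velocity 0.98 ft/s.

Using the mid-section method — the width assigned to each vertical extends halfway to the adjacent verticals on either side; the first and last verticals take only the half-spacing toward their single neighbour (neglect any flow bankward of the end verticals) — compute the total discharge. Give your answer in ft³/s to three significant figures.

w_1 = (19.2 − 3.9)/2 = 7.65 ft; q_1 = 0.98 × 1.62 × 7.65 = 12.15 ft³/s
w_2 = (43.3 − 3.9)/2 = 19.7 ft; q_2 = 1.52 × 3.17 × 19.7 = 94.92 ft³/s
w_3 = (50.1 − 19.2)/2 = 15.45 ft; q_3 = 1.85 × 4.32 × 15.45 = 123.5 ft³/s
w_4 = (54.2 − 43.3)/2 = 5.45 ft; q_4 = 2.34 × 5.32 × 5.45 = 67.85 ft³/s
w_5 = (59.2 − 50.1)/2 = 4.55 ft; q_5 = 1.66 × 4.47 × 4.55 = 33.76 ft³/s
w_6 = (67.7 − 54.2)/2 = 6.75 ft; q_6 = 1.41 × 2.92 × 6.75 = 27.79 ft³/s
w_7 = (67.7 − 59.2)/2 = 4.25 ft; q_7 = 0.98 × 1.44 × 4.25 = 5.998 ft³/s
Q = Σ qᵢ = 365.9 ft³/s

366 ft³/s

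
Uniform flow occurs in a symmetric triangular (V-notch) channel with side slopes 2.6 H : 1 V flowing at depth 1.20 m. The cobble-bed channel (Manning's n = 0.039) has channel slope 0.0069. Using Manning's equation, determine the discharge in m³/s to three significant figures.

A = z·y² = 2.6×1.20² = 3.744 m²
P = 2y√(1+z²) = 2×1.20×√(1+2.6²) = 6.686 m
R = A/P = 3.744/6.686 = 0.5600 m
Q = (1/n)·A·R^(2/3)·S^(1/2) = (1/0.039) × 3.744 × 0.5600^(2/3) × 0.0069^(1/2) = 5.418 m³/s

5.42 m³/s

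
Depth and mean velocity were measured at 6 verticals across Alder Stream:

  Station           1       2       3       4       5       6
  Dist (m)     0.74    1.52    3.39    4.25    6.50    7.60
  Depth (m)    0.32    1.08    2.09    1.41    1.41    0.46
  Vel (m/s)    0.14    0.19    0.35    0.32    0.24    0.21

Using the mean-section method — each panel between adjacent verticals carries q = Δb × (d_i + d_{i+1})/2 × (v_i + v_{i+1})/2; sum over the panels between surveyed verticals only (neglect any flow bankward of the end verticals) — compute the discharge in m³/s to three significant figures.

2.51 m³/s

Panel 1-2: Δb = 0.78 m, d̄ = (0.32+1.08)/2 = 0.7, v̄ = (0.14+0.19)/2 = 0.165 → q = 0.78×0.7×0.165 = 0.09009 m³/s
Panel 2-3: Δb = 1.87 m, d̄ = (1.08+2.09)/2 = 1.585, v̄ = (0.19+0.35)/2 = 0.27 → q = 1.87×1.585×0.27 = 0.8003 m³/s
Panel 3-4: Δb = 0.86 m, d̄ = (2.09+1.41)/2 = 1.75, v̄ = (0.35+0.32)/2 = 0.335 → q = 0.86×1.75×0.335 = 0.5042 m³/s
Panel 4-5: Δb = 2.25 m, d̄ = (1.41+1.41)/2 = 1.41, v̄ = (0.32+0.24)/2 = 0.28 → q = 2.25×1.41×0.28 = 0.8883 m³/s
Panel 5-6: Δb = 1.1 m, d̄ = (1.41+0.46)/2 = 0.935, v̄ = (0.24+0.21)/2 = 0.225 → q = 1.1×0.935×0.225 = 0.2314 m³/s
Q = Σ q = 2.514 m³/s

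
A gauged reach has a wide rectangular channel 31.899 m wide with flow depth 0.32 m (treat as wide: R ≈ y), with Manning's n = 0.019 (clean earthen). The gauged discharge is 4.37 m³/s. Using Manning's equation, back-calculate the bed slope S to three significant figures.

A = b·y = 31.899 × 0.32 = 10.21 m²
Wide channel: R ≈ y = 0.32 m
S = (Q·n / (1·A·R^(2/3)))² = (4.37×0.019 / (1×10.21×0.4678))² = 0.0003023

0.000302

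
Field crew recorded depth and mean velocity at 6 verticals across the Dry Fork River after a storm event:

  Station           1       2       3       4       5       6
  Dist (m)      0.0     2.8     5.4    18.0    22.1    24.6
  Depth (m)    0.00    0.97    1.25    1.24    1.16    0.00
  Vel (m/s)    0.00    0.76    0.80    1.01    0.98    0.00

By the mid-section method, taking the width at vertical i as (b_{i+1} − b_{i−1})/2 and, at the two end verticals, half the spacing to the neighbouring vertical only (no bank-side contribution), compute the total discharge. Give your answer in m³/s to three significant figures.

w_2 = (5.4 − 0.0)/2 = 2.7 m; q_2 = 0.76 × 0.97 × 2.7 = 1.990 m³/s
w_3 = (18.0 − 2.8)/2 = 7.6 m; q_3 = 0.80 × 1.25 × 7.6 = 7.600 m³/s
w_4 = (22.1 − 5.4)/2 = 8.35 m; q_4 = 1.01 × 1.24 × 8.35 = 10.46 m³/s
w_5 = (24.6 − 18.0)/2 = 3.3 m; q_5 = 0.98 × 1.16 × 3.3 = 3.751 m³/s
Stations 1, 6 contribute zero (depth or velocity is 0).
Q = Σ qᵢ = 23.80 m³/s

23.8 m³/s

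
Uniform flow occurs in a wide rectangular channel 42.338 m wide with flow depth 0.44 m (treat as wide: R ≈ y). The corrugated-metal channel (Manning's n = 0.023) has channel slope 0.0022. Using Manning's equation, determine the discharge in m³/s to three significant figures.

22.0 m³/s

A = b·y = 42.338 × 0.44 = 18.63 m²
Wide channel: R ≈ y = 0.44 m
Q = (1/n)·A·R^(2/3)·S^(1/2) = (1/0.023) × 18.63 × 0.4400^(2/3) × 0.0022^(1/2) = 21.98 m³/s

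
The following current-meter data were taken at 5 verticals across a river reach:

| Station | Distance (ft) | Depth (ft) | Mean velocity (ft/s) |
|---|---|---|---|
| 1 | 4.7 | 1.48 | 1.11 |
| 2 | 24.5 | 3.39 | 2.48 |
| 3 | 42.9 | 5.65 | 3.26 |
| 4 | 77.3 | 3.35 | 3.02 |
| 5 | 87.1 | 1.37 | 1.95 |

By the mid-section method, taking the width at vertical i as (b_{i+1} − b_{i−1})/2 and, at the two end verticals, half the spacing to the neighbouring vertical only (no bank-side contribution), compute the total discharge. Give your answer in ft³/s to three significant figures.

900 ft³/s

w_1 = (24.5 − 4.7)/2 = 9.9 ft; q_1 = 1.11 × 1.48 × 9.9 = 16.26 ft³/s
w_2 = (42.9 − 4.7)/2 = 19.1 ft; q_2 = 2.48 × 3.39 × 19.1 = 160.6 ft³/s
w_3 = (77.3 − 24.5)/2 = 26.4 ft; q_3 = 3.26 × 5.65 × 26.4 = 486.3 ft³/s
w_4 = (87.1 − 42.9)/2 = 22.1 ft; q_4 = 3.02 × 3.35 × 22.1 = 223.6 ft³/s
w_5 = (87.1 − 77.3)/2 = 4.9 ft; q_5 = 1.95 × 1.37 × 4.9 = 13.09 ft³/s
Q = Σ qᵢ = 899.8 ft³/s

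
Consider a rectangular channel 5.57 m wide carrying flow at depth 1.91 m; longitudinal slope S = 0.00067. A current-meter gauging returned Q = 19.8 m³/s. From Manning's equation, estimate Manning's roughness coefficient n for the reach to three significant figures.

0.0151

A = b·y = 5.57 × 1.91 = 10.64 m²
P = b + 2y = 5.57 + 2×1.91 = 9.390 m
R = A/P = 10.64/9.390 = 1.133 m
n = (1/Q)·A·R^(2/3)·S^(1/2) = (1/19.8) × 10.64 × 1.087 × 0.02588 = 0.01512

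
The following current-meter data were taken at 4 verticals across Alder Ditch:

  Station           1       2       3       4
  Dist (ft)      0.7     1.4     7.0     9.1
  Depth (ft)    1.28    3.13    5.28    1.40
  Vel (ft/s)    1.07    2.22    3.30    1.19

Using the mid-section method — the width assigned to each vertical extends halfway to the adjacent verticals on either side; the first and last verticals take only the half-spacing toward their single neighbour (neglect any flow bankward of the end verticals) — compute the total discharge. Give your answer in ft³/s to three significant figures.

w_1 = (1.4 − 0.7)/2 = 0.35 ft; q_1 = 1.07 × 1.28 × 0.35 = 0.4794 ft³/s
w_2 = (7.0 − 0.7)/2 = 3.15 ft; q_2 = 2.22 × 3.13 × 3.15 = 21.89 ft³/s
w_3 = (9.1 − 1.4)/2 = 3.85 ft; q_3 = 3.30 × 5.28 × 3.85 = 67.08 ft³/s
w_4 = (9.1 − 7.0)/2 = 1.05 ft; q_4 = 1.19 × 1.40 × 1.05 = 1.749 ft³/s
Q = Σ qᵢ = 91.20 ft³/s

91.2 ft³/s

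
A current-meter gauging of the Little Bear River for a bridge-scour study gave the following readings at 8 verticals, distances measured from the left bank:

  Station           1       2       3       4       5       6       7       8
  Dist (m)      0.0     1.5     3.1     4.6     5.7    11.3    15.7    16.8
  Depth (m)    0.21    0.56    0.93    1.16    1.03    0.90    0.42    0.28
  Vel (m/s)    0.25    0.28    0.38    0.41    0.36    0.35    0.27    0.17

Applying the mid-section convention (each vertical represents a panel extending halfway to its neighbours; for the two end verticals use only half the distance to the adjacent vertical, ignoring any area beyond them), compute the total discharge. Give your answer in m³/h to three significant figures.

16600 m³/h

w_1 = (1.5 − 0.0)/2 = 0.75 m; q_1 = 0.25 × 0.21 × 0.75 = 0.03938 m³/s
w_2 = (3.1 − 0.0)/2 = 1.55 m; q_2 = 0.28 × 0.56 × 1.55 = 0.2430 m³/s
w_3 = (4.6 − 1.5)/2 = 1.55 m; q_3 = 0.38 × 0.93 × 1.55 = 0.5478 m³/s
w_4 = (5.7 − 3.1)/2 = 1.3 m; q_4 = 0.41 × 1.16 × 1.3 = 0.6183 m³/s
w_5 = (11.3 − 4.6)/2 = 3.35 m; q_5 = 0.36 × 1.03 × 3.35 = 1.242 m³/s
w_6 = (15.7 − 5.7)/2 = 5 m; q_6 = 0.35 × 0.90 × 5 = 1.575 m³/s
w_7 = (16.8 − 11.3)/2 = 2.75 m; q_7 = 0.27 × 0.42 × 2.75 = 0.3119 m³/s
w_8 = (16.8 − 15.7)/2 = 0.55 m; q_8 = 0.17 × 0.28 × 0.55 = 0.02618 m³/s
Q = Σ qᵢ = 4.604 m³/s
= 4.604 × 3600 = 16570 m³/h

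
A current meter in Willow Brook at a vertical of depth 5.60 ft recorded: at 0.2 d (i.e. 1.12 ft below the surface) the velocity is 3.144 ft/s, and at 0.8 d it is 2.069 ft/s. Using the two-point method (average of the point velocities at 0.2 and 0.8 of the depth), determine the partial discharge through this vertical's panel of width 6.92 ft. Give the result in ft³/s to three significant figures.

v̄ = (3.144 + 2.069) / 2 = 2.607 ft/s
q = v̄ × d × w = 2.607 × 5.60 × 6.92 = 101.0 ft³/s

101 ft³/s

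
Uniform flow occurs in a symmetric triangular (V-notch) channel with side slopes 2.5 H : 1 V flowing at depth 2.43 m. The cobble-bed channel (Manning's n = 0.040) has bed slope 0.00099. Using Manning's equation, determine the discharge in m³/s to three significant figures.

12.6 m³/s

A = z·y² = 2.5×2.43² = 14.76 m²
P = 2y√(1+z²) = 2×2.43×√(1+2.5²) = 13.09 m
R = A/P = 14.76/13.09 = 1.128 m
Q = (1/n)·A·R^(2/3)·S^(1/2) = (1/0.040) × 14.76 × 1.128^(2/3) × 0.00099^(1/2) = 12.58 m³/s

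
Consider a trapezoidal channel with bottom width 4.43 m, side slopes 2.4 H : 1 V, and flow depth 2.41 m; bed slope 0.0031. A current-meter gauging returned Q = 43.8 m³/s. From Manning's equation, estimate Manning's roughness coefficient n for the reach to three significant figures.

A = (b + z·y)·y = (4.43 + 2.4×2.41)×2.41 = 24.62 m²
P = b + 2y√(1+z²) = 4.43 + 2×2.41×√(1+2.4²) = 16.96 m
R = A/P = 24.62/16.96 = 1.451 m
n = (1/Q)·A·R^(2/3)·S^(1/2) = (1/43.8) × 24.62 × 1.282 × 0.05568 = 0.04011

0.0401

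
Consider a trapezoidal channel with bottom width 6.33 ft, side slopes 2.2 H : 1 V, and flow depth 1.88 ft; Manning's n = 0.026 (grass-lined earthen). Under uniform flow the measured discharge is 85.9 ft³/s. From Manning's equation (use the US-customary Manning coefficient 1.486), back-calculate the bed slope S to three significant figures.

0.00421

A = (b + z·y)·y = (6.33 + 2.2×1.88)×1.88 = 19.68 ft²
P = b + 2y√(1+z²) = 6.33 + 2×1.88×√(1+2.2²) = 15.42 ft
R = A/P = 19.68/15.42 = 1.276 ft
S = (Q·n / (1.486·A·R^(2/3)))² = (85.9×0.026 / (1.486×19.68×1.177))² = 0.004214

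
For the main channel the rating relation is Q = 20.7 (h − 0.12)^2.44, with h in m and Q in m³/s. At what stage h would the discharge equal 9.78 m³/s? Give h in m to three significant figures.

0.855 m

h − h₀ = (Q/C)^(1/b) = (9.78/20.7)^(1/2.44) = 0.7354 m
h = 0.12 + 0.7354 = 0.8554 m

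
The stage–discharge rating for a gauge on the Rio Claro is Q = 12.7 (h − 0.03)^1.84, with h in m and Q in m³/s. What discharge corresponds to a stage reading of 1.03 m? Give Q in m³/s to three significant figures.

Q = 12.7 × (1.03 − 0.03)^1.84 = 12.7 × 1^1.84 = 12.70 m³/s

12.7 m³/s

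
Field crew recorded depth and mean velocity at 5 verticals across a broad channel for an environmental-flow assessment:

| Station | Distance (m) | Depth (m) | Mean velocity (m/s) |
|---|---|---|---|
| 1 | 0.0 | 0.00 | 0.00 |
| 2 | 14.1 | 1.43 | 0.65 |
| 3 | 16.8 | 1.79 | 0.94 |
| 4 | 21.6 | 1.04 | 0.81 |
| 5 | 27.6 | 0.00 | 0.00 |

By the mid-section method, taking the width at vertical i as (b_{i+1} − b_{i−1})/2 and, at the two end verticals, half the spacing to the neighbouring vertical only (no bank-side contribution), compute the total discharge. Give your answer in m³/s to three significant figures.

18.7 m³/s

w_2 = (16.8 − 0.0)/2 = 8.4 m; q_2 = 0.65 × 1.43 × 8.4 = 7.808 m³/s
w_3 = (21.6 − 14.1)/2 = 3.75 m; q_3 = 0.94 × 1.79 × 3.75 = 6.310 m³/s
w_4 = (27.6 − 16.8)/2 = 5.4 m; q_4 = 0.81 × 1.04 × 5.4 = 4.549 m³/s
Stations 1, 5 contribute zero (depth or velocity is 0).
Q = Σ qᵢ = 18.67 m³/s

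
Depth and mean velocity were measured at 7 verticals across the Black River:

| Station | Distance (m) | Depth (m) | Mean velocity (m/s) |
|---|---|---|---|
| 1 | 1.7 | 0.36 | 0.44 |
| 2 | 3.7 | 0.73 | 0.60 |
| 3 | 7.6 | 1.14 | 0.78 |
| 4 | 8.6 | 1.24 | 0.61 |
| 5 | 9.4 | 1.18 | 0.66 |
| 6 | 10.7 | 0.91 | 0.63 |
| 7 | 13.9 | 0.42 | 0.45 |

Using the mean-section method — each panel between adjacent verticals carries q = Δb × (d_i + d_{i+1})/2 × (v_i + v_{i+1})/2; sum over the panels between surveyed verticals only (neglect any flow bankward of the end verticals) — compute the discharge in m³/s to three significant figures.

Panel 1-2: Δb = 2 m, d̄ = (0.36+0.73)/2 = 0.545, v̄ = (0.44+0.60)/2 = 0.52 → q = 2×0.545×0.52 = 0.5668 m³/s
Panel 2-3: Δb = 3.9 m, d̄ = (0.73+1.14)/2 = 0.935, v̄ = (0.60+0.78)/2 = 0.69 → q = 3.9×0.935×0.69 = 2.516 m³/s
Panel 3-4: Δb = 1 m, d̄ = (1.14+1.24)/2 = 1.19, v̄ = (0.78+0.61)/2 = 0.695 → q = 1×1.19×0.695 = 0.8271 m³/s
Panel 4-5: Δb = 0.8 m, d̄ = (1.24+1.18)/2 = 1.21, v̄ = (0.61+0.66)/2 = 0.635 → q = 0.8×1.21×0.635 = 0.6147 m³/s
Panel 5-6: Δb = 1.3 m, d̄ = (1.18+0.91)/2 = 1.045, v̄ = (0.66+0.63)/2 = 0.645 → q = 1.3×1.045×0.645 = 0.8762 m³/s
Panel 6-7: Δb = 3.2 m, d̄ = (0.91+0.42)/2 = 0.665, v̄ = (0.63+0.45)/2 = 0.54 → q = 3.2×0.665×0.54 = 1.149 m³/s
Q = Σ q = 6.550 m³/s

6.55 m³/s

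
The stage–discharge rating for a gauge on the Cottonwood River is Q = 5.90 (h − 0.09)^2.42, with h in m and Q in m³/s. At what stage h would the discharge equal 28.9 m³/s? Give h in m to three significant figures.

2.02 m

h − h₀ = (Q/C)^(1/b) = (28.9/5.90)^(1/2.42) = 1.928 m
h = 0.09 + 1.928 = 2.018 m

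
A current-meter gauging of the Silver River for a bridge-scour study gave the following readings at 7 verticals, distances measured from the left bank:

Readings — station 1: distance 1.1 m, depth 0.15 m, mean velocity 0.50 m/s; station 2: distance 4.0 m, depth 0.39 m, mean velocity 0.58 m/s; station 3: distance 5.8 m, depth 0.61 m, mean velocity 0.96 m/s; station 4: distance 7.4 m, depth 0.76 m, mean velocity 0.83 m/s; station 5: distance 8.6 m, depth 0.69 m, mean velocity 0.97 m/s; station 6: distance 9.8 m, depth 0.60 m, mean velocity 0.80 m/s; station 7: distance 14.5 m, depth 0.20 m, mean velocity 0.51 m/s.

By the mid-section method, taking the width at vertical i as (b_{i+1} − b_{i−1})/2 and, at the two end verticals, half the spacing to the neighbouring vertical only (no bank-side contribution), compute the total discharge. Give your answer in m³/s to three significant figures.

w_1 = (4.0 − 1.1)/2 = 1.45 m; q_1 = 0.50 × 0.15 × 1.45 = 0.1088 m³/s
w_2 = (5.8 − 1.1)/2 = 2.35 m; q_2 = 0.58 × 0.39 × 2.35 = 0.5316 m³/s
w_3 = (7.4 − 4.0)/2 = 1.7 m; q_3 = 0.96 × 0.61 × 1.7 = 0.9955 m³/s
w_4 = (8.6 − 5.8)/2 = 1.4 m; q_4 = 0.83 × 0.76 × 1.4 = 0.8831 m³/s
w_5 = (9.8 − 7.4)/2 = 1.2 m; q_5 = 0.97 × 0.69 × 1.2 = 0.8032 m³/s
w_6 = (14.5 − 8.6)/2 = 2.95 m; q_6 = 0.80 × 0.60 × 2.95 = 1.416 m³/s
w_7 = (14.5 − 9.8)/2 = 2.35 m; q_7 = 0.51 × 0.20 × 2.35 = 0.2397 m³/s
Q = Σ qᵢ = 4.978 m³/s

4.98 m³/s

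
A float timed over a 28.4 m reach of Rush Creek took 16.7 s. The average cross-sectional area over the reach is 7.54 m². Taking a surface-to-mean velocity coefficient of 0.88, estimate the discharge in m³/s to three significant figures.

11.3 m³/s

v_surface = L / t̄ = 28.4 / 16.7 = 1.701 m/s
v_mean = 0.88 × 1.701 = 1.497 m/s
Q = A × v_mean = 7.54 × 1.497 = 11.28 m³/s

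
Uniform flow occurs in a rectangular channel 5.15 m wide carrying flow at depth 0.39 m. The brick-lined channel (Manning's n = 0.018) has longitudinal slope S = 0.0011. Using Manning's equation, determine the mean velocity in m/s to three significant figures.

A = b·y = 5.15 × 0.39 = 2.009 m²
P = b + 2y = 5.15 + 2×0.39 = 5.930 m
R = A/P = 2.009/5.930 = 0.3387 m
Q = (1/n)·A·R^(2/3)·S^(1/2) = (1/0.018) × 2.009 × 0.3387^(2/3) × 0.0011^(1/2) = 1.798 m³/s
V = Q/A = 1.798/2.009 = 0.8953 m/s

0.895 m/s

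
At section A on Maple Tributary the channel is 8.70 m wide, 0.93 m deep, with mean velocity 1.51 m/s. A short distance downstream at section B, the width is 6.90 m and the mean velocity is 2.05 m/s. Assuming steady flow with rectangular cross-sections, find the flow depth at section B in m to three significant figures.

0.864 m

Q = A₁V₁ = (8.70×0.93) × 1.51 = 12.22 m³/s
d₂ = Q/(b₂ V₂) = 12.22/(6.90×2.05) = 0.8637 m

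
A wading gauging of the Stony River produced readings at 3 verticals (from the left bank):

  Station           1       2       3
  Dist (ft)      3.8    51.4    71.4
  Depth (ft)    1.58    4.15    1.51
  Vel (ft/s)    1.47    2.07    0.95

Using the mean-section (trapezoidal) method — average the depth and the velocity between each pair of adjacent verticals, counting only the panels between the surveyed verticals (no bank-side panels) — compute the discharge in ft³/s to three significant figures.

327 ft³/s

Panel 1-2: Δb = 47.6 ft, d̄ = (1.58+4.15)/2 = 2.865, v̄ = (1.47+2.07)/2 = 1.77 → q = 47.6×2.865×1.77 = 241.4 ft³/s
Panel 2-3: Δb = 20 ft, d̄ = (4.15+1.51)/2 = 2.83, v̄ = (2.07+0.95)/2 = 1.51 → q = 20×2.83×1.51 = 85.47 ft³/s
Q = Σ q = 326.8 ft³/s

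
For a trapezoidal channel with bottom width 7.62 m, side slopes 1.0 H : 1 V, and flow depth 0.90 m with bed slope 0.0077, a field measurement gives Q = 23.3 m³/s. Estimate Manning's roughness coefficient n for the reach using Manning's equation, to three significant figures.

A = (b + z·y)·y = (7.62 + 1.0×0.90)×0.90 = 7.668 m²
P = b + 2y√(1+z²) = 7.62 + 2×0.90×√(1+1.0²) = 10.17 m
R = A/P = 7.668/10.17 = 0.7543 m
n = (1/Q)·A·R^(2/3)·S^(1/2) = (1/23.3) × 7.668 × 0.8286 × 0.08775 = 0.02393

0.0239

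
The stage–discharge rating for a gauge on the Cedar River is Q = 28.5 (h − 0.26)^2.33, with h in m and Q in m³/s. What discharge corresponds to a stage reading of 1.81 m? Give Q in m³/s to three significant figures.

Q = 28.5 × (1.81 − 0.26)^2.33 = 28.5 × 1.55^2.33 = 79.13 m³/s

79.1 m³/s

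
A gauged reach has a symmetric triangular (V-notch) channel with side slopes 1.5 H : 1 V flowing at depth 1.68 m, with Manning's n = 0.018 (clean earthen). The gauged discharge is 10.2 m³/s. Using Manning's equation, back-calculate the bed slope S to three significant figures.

A = z·y² = 1.5×1.68² = 4.234 m²
P = 2y√(1+z²) = 2×1.68×√(1+1.5²) = 6.057 m
R = A/P = 4.234/6.057 = 0.6989 m
S = (Q·n / (1·A·R^(2/3)))² = (10.2×0.018 / (1×4.234×0.7876))² = 0.003032

0.00303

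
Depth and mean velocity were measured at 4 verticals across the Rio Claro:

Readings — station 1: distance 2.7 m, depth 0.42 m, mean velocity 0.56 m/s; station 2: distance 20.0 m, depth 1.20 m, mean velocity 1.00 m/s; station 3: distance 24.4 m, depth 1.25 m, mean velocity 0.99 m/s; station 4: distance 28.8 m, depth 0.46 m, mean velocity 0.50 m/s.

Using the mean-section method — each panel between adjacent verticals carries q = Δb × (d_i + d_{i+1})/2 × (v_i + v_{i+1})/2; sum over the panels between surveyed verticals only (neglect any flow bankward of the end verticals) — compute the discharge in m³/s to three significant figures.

Panel 1-2: Δb = 17.3 m, d̄ = (0.42+1.20)/2 = 0.81, v̄ = (0.56+1.00)/2 = 0.78 → q = 17.3×0.81×0.78 = 10.93 m³/s
Panel 2-3: Δb = 4.4 m, d̄ = (1.20+1.25)/2 = 1.225, v̄ = (1.00+0.99)/2 = 0.995 → q = 4.4×1.225×0.995 = 5.363 m³/s
Panel 3-4: Δb = 4.4 m, d̄ = (1.25+0.46)/2 = 0.855, v̄ = (0.99+0.50)/2 = 0.745 → q = 4.4×0.855×0.745 = 2.803 m³/s
Q = Σ q = 19.10 m³/s

19.1 m³/s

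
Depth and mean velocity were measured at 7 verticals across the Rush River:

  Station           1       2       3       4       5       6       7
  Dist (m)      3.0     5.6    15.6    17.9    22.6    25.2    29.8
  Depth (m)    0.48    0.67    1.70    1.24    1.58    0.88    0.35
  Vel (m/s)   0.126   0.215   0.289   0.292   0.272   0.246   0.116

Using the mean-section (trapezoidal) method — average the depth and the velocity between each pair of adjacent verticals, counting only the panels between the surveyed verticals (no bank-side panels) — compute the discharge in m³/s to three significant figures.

Panel 1-2: Δb = 2.6 m, d̄ = (0.48+0.67)/2 = 0.575, v̄ = (0.126+0.215)/2 = 0.1705 → q = 2.6×0.575×0.1705 = 0.2549 m³/s
Panel 2-3: Δb = 10 m, d̄ = (0.67+1.70)/2 = 1.185, v̄ = (0.215+0.289)/2 = 0.252 → q = 10×1.185×0.252 = 2.986 m³/s
Panel 3-4: Δb = 2.3 m, d̄ = (1.70+1.24)/2 = 1.47, v̄ = (0.289+0.292)/2 = 0.2905 → q = 2.3×1.47×0.2905 = 0.9822 m³/s
Panel 4-5: Δb = 4.7 m, d̄ = (1.24+1.58)/2 = 1.41, v̄ = (0.292+0.272)/2 = 0.282 → q = 4.7×1.41×0.282 = 1.869 m³/s
Panel 5-6: Δb = 2.6 m, d̄ = (1.58+0.88)/2 = 1.23, v̄ = (0.272+0.246)/2 = 0.259 → q = 2.6×1.23×0.259 = 0.8283 m³/s
Panel 6-7: Δb = 4.6 m, d̄ = (0.88+0.35)/2 = 0.615, v̄ = (0.246+0.116)/2 = 0.181 → q = 4.6×0.615×0.181 = 0.5120 m³/s
Q = Σ q = 7.432 m³/s

7.43 m³/s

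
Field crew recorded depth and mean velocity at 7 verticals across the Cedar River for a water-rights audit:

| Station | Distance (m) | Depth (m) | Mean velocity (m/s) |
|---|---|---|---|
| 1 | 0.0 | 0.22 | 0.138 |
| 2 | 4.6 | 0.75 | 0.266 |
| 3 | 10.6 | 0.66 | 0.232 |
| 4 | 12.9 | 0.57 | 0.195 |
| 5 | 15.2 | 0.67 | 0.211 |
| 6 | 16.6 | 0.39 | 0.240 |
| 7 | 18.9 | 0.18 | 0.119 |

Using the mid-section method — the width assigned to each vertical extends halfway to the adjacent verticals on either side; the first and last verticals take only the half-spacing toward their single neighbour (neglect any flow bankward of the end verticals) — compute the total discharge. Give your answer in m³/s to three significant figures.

2.48 m³/s

w_1 = (4.6 − 0.0)/2 = 2.3 m; q_1 = 0.138 × 0.22 × 2.3 = 0.06983 m³/s
w_2 = (10.6 − 0.0)/2 = 5.3 m; q_2 = 0.266 × 0.75 × 5.3 = 1.057 m³/s
w_3 = (12.9 − 4.6)/2 = 4.15 m; q_3 = 0.232 × 0.66 × 4.15 = 0.6354 m³/s
w_4 = (15.2 − 10.6)/2 = 2.3 m; q_4 = 0.195 × 0.57 × 2.3 = 0.2556 m³/s
w_5 = (16.6 − 12.9)/2 = 1.85 m; q_5 = 0.211 × 0.67 × 1.85 = 0.2615 m³/s
w_6 = (18.9 − 15.2)/2 = 1.85 m; q_6 = 0.240 × 0.39 × 1.85 = 0.1732 m³/s
w_7 = (18.9 − 16.6)/2 = 1.15 m; q_7 = 0.119 × 0.18 × 1.15 = 0.02463 m³/s
Q = Σ qᵢ = 2.478 m³/s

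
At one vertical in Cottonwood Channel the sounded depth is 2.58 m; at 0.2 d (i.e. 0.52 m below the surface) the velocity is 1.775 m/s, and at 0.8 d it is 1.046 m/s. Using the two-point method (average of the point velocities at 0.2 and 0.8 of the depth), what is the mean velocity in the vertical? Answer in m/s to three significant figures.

v̄ = (1.775 + 1.046) / 2 = 1.411 m/s

1.41 m/s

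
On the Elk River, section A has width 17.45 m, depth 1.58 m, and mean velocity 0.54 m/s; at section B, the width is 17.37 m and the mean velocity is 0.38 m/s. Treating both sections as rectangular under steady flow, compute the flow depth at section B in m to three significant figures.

2.26 m

Q = A₁V₁ = (17.45×1.58) × 0.54 = 14.89 m³/s
d₂ = Q/(b₂ V₂) = 14.89/(17.37×0.38) = 2.256 m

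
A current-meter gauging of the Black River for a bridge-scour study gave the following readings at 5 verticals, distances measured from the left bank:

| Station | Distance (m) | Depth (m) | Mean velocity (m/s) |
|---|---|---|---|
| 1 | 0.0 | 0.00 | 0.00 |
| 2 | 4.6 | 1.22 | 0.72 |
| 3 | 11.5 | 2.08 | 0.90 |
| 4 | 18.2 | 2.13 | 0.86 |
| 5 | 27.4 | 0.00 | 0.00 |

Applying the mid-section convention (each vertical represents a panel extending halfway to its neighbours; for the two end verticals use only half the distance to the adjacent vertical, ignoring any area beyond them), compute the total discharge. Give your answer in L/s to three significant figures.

w_2 = (11.5 − 0.0)/2 = 5.75 m; q_2 = 0.72 × 1.22 × 5.75 = 5.051 m³/s
w_3 = (18.2 − 4.6)/2 = 6.8 m; q_3 = 0.90 × 2.08 × 6.8 = 12.73 m³/s
w_4 = (27.4 − 11.5)/2 = 7.95 m; q_4 = 0.86 × 2.13 × 7.95 = 14.56 m³/s
Stations 1, 5 contribute zero (depth or velocity is 0).
Q = Σ qᵢ = 32.34 m³/s
= 32.34 × 1000 = 32340 L/s

32300 L/s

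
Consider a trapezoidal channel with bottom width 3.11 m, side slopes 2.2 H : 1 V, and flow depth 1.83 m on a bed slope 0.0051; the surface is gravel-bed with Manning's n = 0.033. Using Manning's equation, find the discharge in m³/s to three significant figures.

30.0 m³/s

A = (b + z·y)·y = (3.11 + 2.2×1.83)×1.83 = 13.06 m²
P = b + 2y√(1+z²) = 3.11 + 2×1.83×√(1+2.2²) = 11.95 m
R = A/P = 13.06/11.95 = 1.092 m
Q = (1/n)·A·R^(2/3)·S^(1/2) = (1/0.033) × 13.06 × 1.092^(2/3) × 0.0051^(1/2) = 29.97 m³/s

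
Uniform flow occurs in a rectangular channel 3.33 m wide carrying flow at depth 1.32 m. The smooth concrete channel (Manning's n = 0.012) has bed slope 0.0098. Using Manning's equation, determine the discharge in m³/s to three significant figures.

29.6 m³/s

A = b·y = 3.33 × 1.32 = 4.396 m²
P = b + 2y = 3.33 + 2×1.32 = 5.970 m
R = A/P = 4.396/5.970 = 0.7363 m
Q = (1/n)·A·R^(2/3)·S^(1/2) = (1/0.012) × 4.396 × 0.7363^(2/3) × 0.0098^(1/2) = 29.57 m³/s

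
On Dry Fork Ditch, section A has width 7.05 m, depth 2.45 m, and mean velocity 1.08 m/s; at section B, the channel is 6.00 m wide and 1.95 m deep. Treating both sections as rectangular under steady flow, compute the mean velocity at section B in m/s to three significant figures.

Q = A₁V₁ = (7.05×2.45) × 1.08 = 18.65 m³/s
A₂ = 6.00 × 1.95 = 11.70 m²
V₂ = Q/A₂ = 18.65/11.70 = 1.594 m/s

1.59 m/s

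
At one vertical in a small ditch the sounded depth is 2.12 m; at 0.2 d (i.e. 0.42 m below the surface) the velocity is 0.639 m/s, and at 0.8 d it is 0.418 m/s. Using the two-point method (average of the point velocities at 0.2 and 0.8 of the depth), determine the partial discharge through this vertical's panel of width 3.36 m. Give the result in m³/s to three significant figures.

3.76 m³/s

v̄ = (0.639 + 0.418) / 2 = 0.5285 m/s
q = v̄ × d × w = 0.5285 × 2.12 × 3.36 = 3.765 m³/s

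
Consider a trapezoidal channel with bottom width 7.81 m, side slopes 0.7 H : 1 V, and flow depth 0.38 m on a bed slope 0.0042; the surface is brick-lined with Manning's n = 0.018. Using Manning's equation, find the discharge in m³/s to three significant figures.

A = (b + z·y)·y = (7.81 + 0.7×0.38)×0.38 = 3.069 m²
P = b + 2y√(1+z²) = 7.81 + 2×0.38×√(1+0.7²) = 8.738 m
R = A/P = 3.069/8.738 = 0.3512 m
Q = (1/n)·A·R^(2/3)·S^(1/2) = (1/0.018) × 3.069 × 0.3512^(2/3) × 0.0042^(1/2) = 5.500 m³/s

5.50 m³/s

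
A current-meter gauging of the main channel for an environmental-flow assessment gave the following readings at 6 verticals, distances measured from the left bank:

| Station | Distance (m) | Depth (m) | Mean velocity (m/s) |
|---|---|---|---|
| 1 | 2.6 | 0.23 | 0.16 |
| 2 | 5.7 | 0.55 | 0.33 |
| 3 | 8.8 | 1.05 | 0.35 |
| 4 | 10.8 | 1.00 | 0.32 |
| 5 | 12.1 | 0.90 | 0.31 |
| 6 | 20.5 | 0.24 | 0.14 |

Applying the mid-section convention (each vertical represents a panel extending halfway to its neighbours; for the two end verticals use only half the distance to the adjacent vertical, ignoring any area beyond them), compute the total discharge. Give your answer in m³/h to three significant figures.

12900 m³/h

w_1 = (5.7 − 2.6)/2 = 1.55 m; q_1 = 0.16 × 0.23 × 1.55 = 0.05704 m³/s
w_2 = (8.8 − 2.6)/2 = 3.1 m; q_2 = 0.33 × 0.55 × 3.1 = 0.5627 m³/s
w_3 = (10.8 − 5.7)/2 = 2.55 m; q_3 = 0.35 × 1.05 × 2.55 = 0.9371 m³/s
w_4 = (12.1 − 8.8)/2 = 1.65 m; q_4 = 0.32 × 1.00 × 1.65 = 0.5280 m³/s
w_5 = (20.5 − 10.8)/2 = 4.85 m; q_5 = 0.31 × 0.90 × 4.85 = 1.353 m³/s
w_6 = (20.5 − 12.1)/2 = 4.2 m; q_6 = 0.14 × 0.24 × 4.2 = 0.1411 m³/s
Q = Σ qᵢ = 3.579 m³/s
= 3.579 × 3600 = 12880 m³/h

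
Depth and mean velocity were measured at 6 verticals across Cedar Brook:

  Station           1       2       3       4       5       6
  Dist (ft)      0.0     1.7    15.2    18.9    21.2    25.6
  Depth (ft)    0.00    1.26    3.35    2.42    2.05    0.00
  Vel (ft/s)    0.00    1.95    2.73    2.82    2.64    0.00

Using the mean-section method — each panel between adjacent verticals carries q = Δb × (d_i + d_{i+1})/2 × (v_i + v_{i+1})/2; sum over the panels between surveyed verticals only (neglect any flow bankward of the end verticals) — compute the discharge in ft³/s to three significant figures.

123 ft³/s

Panel 1-2: Δb = 1.7 ft, d̄ = (0.00+1.26)/2 = 0.63, v̄ = (0.00+1.95)/2 = 0.975 → q = 1.7×0.63×0.975 = 1.044 ft³/s
Panel 2-3: Δb = 13.5 ft, d̄ = (1.26+3.35)/2 = 2.305, v̄ = (1.95+2.73)/2 = 2.34 → q = 13.5×2.305×2.34 = 72.81 ft³/s
Panel 3-4: Δb = 3.7 ft, d̄ = (3.35+2.42)/2 = 2.885, v̄ = (2.73+2.82)/2 = 2.775 → q = 3.7×2.885×2.775 = 29.62 ft³/s
Panel 4-5: Δb = 2.3 ft, d̄ = (2.42+2.05)/2 = 2.235, v̄ = (2.82+2.64)/2 = 2.73 → q = 2.3×2.235×2.73 = 14.03 ft³/s
Panel 5-6: Δb = 4.4 ft, d̄ = (2.05+0.00)/2 = 1.025, v̄ = (2.64+0.00)/2 = 1.32 → q = 4.4×1.025×1.32 = 5.953 ft³/s
Q = Σ q = 123.5 ft³/s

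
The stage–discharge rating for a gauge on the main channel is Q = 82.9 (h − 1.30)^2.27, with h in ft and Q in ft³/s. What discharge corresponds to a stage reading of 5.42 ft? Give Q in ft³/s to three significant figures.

Q = 82.9 × (5.42 − 1.30)^2.27 = 82.9 × 4.12^2.27 = 2062 ft³/s

2060 ft³/s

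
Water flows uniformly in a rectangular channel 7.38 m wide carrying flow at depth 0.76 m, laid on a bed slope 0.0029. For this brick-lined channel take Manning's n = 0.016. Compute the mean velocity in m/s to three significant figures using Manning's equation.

A = b·y = 7.38 × 0.76 = 5.609 m²
P = b + 2y = 7.38 + 2×0.76 = 8.900 m
R = A/P = 5.609/8.900 = 0.6302 m
Q = (1/n)·A·R^(2/3)·S^(1/2) = (1/0.016) × 5.609 × 0.6302^(2/3) × 0.0029^(1/2) = 13.88 m³/s
V = Q/A = 13.88/5.609 = 2.474 m/s

2.47 m/s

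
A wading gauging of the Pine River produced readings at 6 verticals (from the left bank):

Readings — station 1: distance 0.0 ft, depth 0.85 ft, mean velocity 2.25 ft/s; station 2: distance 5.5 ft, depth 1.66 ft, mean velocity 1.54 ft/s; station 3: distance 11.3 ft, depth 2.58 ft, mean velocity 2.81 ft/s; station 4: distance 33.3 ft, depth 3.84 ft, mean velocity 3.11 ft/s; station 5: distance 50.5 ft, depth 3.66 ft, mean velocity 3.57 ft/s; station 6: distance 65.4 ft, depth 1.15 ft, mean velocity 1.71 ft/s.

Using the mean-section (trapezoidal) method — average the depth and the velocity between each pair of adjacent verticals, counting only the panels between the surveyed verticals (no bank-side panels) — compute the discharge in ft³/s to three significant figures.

559 ft³/s

Panel 1-2: Δb = 5.5 ft, d̄ = (0.85+1.66)/2 = 1.255, v̄ = (2.25+1.54)/2 = 1.895 → q = 5.5×1.255×1.895 = 13.08 ft³/s
Panel 2-3: Δb = 5.8 ft, d̄ = (1.66+2.58)/2 = 2.12, v̄ = (1.54+2.81)/2 = 2.175 → q = 5.8×2.12×2.175 = 26.74 ft³/s
Panel 3-4: Δb = 22 ft, d̄ = (2.58+3.84)/2 = 3.21, v̄ = (2.81+3.11)/2 = 2.96 → q = 22×3.21×2.96 = 209.0 ft³/s
Panel 4-5: Δb = 17.2 ft, d̄ = (3.84+3.66)/2 = 3.75, v̄ = (3.11+3.57)/2 = 3.34 → q = 17.2×3.75×3.34 = 215.4 ft³/s
Panel 5-6: Δb = 14.9 ft, d̄ = (3.66+1.15)/2 = 2.405, v̄ = (3.57+1.71)/2 = 2.64 → q = 14.9×2.405×2.64 = 94.60 ft³/s
Q = Σ q = 558.9 ft³/s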